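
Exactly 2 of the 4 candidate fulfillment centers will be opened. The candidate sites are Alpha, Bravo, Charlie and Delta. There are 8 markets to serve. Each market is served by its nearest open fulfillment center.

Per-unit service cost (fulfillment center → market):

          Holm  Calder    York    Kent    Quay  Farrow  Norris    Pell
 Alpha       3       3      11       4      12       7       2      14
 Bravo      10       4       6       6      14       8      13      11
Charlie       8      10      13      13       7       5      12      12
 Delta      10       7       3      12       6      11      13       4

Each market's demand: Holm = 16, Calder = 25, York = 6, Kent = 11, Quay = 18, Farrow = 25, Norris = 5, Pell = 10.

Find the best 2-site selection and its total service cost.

With exactly 2 open, each market uses its cheapest among the chosen.
{Alpha, Delta}: Holm→Alpha 3·16=48, Calder→Alpha 3·25=75, York→Delta 3·6=18, Kent→Alpha 4·11=44, Quay→Delta 6·18=108, Farrow→Alpha 7·25=175, Norris→Alpha 2·5=10, Pell→Delta 4·10=40. Service cost 518.
{Alpha, Charlie}: service cost 614
{Alpha, Bravo}: service cost 714
Among all 6 size-2 choices, {Alpha, Delta} is lowest.

Choose Alpha and Delta; total service cost 518.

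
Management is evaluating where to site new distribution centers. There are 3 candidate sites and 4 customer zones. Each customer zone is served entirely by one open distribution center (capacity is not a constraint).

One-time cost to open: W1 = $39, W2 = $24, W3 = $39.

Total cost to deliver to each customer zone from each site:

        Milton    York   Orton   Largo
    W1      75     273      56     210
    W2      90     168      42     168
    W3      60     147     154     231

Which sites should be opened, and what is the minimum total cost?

For any fixed open set, each customer zone goes to its cheapest open site; total = fixed + service.
{W2, W3}: Milton→W3 60, York→W3 147, Orton→W2 42, Largo→W2 168. Service 417; fixed 63; total 480.
{W2}: service 468 + fixed 24 = 492
{W1, W2}: service 453 + fixed 63 = 516
{W1, W2, W3}: service 417 + fixed 102 = 519
(All 7 nonempty subsets were checked; W2 and W3 is lowest.)

Open W2 and W3; minimum total cost 480.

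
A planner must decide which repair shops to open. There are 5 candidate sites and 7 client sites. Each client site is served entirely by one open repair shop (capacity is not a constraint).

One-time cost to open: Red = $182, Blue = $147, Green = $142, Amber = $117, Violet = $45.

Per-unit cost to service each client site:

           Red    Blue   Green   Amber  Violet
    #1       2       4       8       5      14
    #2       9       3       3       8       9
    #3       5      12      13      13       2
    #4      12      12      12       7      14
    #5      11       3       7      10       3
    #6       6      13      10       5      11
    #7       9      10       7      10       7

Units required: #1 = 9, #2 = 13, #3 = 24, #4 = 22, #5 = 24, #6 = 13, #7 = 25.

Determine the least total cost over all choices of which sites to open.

For any fixed open set, each client site goes to its cheapest open site; total = fixed + service.
{Amber, Violet}: #1→Amber 5·9=45, #2→Amber 8·13=104, #3→Violet 2·24=48, #4→Amber 7·22=154, #5→Violet 3·24=72, #6→Amber 5·13=65, #7→Violet 7·25=175. Service 663; fixed 162; total 825.
{Blue, Amber, Violet}: service 589 + fixed 309 = 898
{Green, Amber, Violet}: #1→Amber 5·9=45, #2→Green 3·13=39, #3→Violet 2·24=48, #4→Amber 7·22=154, #5→Violet 3·24=72, #6→Amber 5·13=65, #7→Green 7·25=175. Service 598; fixed 304; total 902.
{Red, Blue, Green, Amber, Violet}: #1→Red 2·9=18, #2→Blue 3·13=39, #3→Violet 2·24=48, #4→Amber 7·22=154, #5→Blue 3·24=72, #6→Amber 5·13=65, #7→Green 7·25=175. Service 571; fixed 633; total 1204.
No other subset beats 825.

Minimum total cost: 825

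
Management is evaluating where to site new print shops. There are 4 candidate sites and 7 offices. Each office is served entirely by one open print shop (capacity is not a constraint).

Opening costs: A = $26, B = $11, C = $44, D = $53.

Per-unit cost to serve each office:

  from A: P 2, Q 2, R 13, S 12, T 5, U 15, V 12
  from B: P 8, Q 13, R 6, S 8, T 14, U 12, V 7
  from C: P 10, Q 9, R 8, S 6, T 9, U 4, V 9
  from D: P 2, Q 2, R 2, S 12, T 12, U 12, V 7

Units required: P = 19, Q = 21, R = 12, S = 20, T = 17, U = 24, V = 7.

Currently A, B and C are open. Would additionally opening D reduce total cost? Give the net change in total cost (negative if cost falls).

No — net change +5 (cost rises by 5).

Current service cost with {A, B, C}: 502.
Adding D: each office re-picks its cheapest; new service cost 454, saving 48.
Extra fixed cost: 53. Net change = 53 − 48 = 5.
(Totals: 583 → 588.)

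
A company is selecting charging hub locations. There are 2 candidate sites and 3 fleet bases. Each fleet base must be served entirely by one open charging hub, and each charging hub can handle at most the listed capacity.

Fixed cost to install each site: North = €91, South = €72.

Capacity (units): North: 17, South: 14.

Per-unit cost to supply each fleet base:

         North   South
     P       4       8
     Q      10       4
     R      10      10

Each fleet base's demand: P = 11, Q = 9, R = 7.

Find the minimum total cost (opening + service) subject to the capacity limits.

Open {North, South}: P→South 8·11=88, Q→North 10·9=90, R→North 10·7=70.
Loads: North carries 16/17, South carries 11/14. Service 248; fixed 163; total 411.

Minimum total cost: 411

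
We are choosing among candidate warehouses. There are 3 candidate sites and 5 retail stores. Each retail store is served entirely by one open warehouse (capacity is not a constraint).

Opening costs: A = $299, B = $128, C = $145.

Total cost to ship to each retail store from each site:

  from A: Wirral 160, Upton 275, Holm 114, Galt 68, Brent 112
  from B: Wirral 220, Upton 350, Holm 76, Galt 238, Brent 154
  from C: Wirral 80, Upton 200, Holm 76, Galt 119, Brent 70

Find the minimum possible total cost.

Minimum total cost: 690

For any fixed open set, each retail store goes to its cheapest open site; total = fixed + service.
{C}: Wirral→C 80, Upton→C 200, Holm→C 76, Galt→C 119, Brent→C 70. Service 545; fixed 145; total 690.
{B, C}: service 545 + fixed 273 = 818
{A, C}: service 494 + fixed 444 = 938
{A, B, C}: Wirral→C 80, Upton→C 200, Holm→B 76, Galt→A 68, Brent→C 70. Service 494; fixed 572; total 1066.
No other subset beats 690.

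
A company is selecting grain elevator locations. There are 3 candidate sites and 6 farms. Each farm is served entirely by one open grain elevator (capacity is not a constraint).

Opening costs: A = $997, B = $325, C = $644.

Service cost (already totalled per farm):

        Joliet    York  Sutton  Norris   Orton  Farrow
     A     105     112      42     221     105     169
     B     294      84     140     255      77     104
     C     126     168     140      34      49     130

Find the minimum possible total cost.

For any fixed open set, each farm goes to its cheapest open site; total = fixed + service.
{B}: Joliet→B 294, York→B 84, Sutton→B 140, Norris→B 255, Orton→B 77, Farrow→B 104. Service 954; fixed 325; total 1279.
{C}: Joliet→C 126, York→C 168, Sutton→C 140, Norris→C 34, Orton→C 49, Farrow→C 130. Service 647; fixed 644; total 1291.
{B, C}: Joliet→C 126, York→B 84, Sutton→B 140, Norris→C 34, Orton→C 49, Farrow→B 104. Service 537; fixed 969; total 1506.
{A, B, C}: service 418 + fixed 1966 = 2384
No other subset beats 1279.

Minimum total cost: 1279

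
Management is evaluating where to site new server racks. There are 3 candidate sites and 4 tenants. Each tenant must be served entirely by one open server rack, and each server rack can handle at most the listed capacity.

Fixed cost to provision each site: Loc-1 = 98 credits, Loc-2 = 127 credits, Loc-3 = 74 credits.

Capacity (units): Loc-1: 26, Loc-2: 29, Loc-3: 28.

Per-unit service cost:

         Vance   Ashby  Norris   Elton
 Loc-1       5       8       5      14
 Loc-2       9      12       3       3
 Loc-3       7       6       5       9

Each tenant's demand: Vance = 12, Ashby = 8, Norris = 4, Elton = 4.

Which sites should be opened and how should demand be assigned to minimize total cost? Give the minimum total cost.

Open {Loc-3}: Vance→Loc-3 7·12=84, Ashby→Loc-3 6·8=48, Norris→Loc-3 5·4=20, Elton→Loc-3 9·4=36.
Loads: Loc-3 carries 28/28. Service 188; fixed 74; total 262.
Next best feasible plan costs 336.

Minimum total cost: 262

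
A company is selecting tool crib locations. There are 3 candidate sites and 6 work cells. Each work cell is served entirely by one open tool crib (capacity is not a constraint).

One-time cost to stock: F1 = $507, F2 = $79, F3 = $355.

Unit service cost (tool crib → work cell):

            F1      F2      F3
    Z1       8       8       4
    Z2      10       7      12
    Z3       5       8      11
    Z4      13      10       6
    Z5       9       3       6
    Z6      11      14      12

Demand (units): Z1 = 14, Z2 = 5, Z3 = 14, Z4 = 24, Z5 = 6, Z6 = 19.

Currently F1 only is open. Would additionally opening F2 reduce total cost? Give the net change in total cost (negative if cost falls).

Yes — net change −44 (cost falls by 44).

Current service cost with {F1}: 807.
Adding F2: each work cell re-picks its cheapest; new service cost 684, saving 123.
Extra fixed cost: 79. Net change = 79 − 123 = -44.
(Totals: 1314 → 1270.)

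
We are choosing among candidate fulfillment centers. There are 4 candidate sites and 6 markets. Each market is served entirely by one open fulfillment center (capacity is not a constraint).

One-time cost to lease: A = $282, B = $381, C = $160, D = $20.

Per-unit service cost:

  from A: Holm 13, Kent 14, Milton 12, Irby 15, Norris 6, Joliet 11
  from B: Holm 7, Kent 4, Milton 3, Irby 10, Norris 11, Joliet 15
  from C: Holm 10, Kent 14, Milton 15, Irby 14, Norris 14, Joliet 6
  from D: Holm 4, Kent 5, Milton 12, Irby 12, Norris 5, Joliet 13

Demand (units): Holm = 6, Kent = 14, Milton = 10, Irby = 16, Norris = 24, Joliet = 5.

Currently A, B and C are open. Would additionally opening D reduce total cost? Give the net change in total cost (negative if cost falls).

Current service cost with {A, B, C}: 462.
Adding D: each market re-picks its cheapest; new service cost 420, saving 42.
Extra fixed cost: 20. Net change = 20 − 42 = -22.
(Totals: 1285 → 1263.)

Yes — net change −22 (cost falls by 22).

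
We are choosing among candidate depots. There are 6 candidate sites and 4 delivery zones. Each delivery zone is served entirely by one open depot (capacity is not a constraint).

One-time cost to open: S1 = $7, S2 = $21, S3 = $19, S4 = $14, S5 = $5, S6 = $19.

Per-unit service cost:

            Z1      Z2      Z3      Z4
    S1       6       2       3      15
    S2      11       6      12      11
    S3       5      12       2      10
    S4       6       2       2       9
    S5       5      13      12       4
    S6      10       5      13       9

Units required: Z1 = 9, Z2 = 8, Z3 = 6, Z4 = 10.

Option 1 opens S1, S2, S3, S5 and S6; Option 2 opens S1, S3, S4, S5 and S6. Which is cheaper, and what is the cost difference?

Option 2 is cheaper by 7.

Option 1: {S1, S2, S3, S5, S6}: Z1→S3 5·9=45, Z2→S1 2·8=16, Z3→S3 2·6=12, Z4→S5 4·10=40. Service 113; fixed 71; total 184.
Option 2: {S1, S3, S4, S5, S6}: Z1→S3 5·9=45, Z2→S1 2·8=16, Z3→S3 2·6=12, Z4→S5 4·10=40. Service 113; fixed 64; total 177.
Difference: |184 − 177| = 7.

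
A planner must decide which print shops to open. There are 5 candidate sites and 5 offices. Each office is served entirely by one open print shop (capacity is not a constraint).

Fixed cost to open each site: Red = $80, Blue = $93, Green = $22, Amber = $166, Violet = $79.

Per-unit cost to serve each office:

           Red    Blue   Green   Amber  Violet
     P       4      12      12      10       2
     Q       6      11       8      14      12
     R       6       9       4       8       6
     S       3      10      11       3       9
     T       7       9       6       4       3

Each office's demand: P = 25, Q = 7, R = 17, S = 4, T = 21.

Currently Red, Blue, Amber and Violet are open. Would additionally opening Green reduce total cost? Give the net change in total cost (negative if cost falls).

Yes — net change −12 (cost falls by 12).

Current service cost with {Red, Blue, Amber, Violet}: 269.
Adding Green: each office re-picks its cheapest; new service cost 235, saving 34.
Extra fixed cost: 22. Net change = 22 − 34 = -12.
(Totals: 687 → 675.)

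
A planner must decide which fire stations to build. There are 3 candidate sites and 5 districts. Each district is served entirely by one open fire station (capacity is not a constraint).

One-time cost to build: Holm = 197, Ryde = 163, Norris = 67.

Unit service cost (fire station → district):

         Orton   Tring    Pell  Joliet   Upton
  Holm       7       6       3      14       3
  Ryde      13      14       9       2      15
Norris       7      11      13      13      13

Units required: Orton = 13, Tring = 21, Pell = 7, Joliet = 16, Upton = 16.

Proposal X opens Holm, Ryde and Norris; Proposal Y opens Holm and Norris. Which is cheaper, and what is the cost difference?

Proposal X is cheaper by 13.

Proposal X: {Holm, Ryde, Norris}: Orton→Holm 7·13=91, Tring→Holm 6·21=126, Pell→Holm 3·7=21, Joliet→Ryde 2·16=32, Upton→Holm 3·16=48. Service 318; fixed 427; total 745.
Proposal Y: {Holm, Norris}: Orton→Holm 7·13=91, Tring→Holm 6·21=126, Pell→Holm 3·7=21, Joliet→Norris 13·16=208, Upton→Holm 3·16=48. Service 494; fixed 264; total 758.
Difference: |745 − 758| = 13.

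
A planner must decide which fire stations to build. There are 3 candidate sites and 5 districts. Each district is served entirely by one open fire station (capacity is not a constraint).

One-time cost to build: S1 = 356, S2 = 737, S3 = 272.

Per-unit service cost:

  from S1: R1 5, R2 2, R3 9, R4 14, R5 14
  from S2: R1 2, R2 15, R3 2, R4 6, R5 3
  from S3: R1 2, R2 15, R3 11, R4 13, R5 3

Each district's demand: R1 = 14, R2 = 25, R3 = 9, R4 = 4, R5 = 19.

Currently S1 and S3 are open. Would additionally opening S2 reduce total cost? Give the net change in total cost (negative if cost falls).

No — net change +646 (cost rises by 646).

Current service cost with {S1, S3}: 268.
Adding S2: each district re-picks its cheapest; new service cost 177, saving 91.
Extra fixed cost: 737. Net change = 737 − 91 = 646.
(Totals: 896 → 1542.)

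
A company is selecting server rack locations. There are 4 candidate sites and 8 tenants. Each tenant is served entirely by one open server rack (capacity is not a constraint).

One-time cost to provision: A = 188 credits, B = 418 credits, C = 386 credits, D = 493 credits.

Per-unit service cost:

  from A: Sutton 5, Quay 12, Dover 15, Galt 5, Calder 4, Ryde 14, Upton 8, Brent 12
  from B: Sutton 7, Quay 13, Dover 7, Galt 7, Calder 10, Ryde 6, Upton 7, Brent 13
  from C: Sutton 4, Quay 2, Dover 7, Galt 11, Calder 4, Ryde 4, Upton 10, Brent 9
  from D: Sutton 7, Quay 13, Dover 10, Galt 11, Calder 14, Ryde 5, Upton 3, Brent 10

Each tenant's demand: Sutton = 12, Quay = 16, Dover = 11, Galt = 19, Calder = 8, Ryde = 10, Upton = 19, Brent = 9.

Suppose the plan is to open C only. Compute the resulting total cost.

Each tenant is assigned to its cheapest site among the open ones.
{C}: Sutton→C 4·12=48, Quay→C 2·16=32, Dover→C 7·11=77, Galt→C 11·19=209, Calder→C 4·8=32, Ryde→C 4·10=40, Upton→C 10·19=190, Brent→C 9·9=81. Service 709; fixed 386; total 1095.

Total cost: 1095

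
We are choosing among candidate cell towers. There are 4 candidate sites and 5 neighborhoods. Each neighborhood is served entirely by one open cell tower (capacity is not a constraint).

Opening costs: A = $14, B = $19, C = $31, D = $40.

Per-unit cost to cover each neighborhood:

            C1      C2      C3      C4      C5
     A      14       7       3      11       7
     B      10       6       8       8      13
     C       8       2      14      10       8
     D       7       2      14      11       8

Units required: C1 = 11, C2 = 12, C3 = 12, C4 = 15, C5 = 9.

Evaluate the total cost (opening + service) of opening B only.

Each neighborhood is assigned to its cheapest site among the open ones.
{B}: C1→B 10·11=110, C2→B 6·12=72, C3→B 8·12=96, C4→B 8·15=120, C5→B 13·9=117. Service 515; fixed 19; total 534.

Total cost: 534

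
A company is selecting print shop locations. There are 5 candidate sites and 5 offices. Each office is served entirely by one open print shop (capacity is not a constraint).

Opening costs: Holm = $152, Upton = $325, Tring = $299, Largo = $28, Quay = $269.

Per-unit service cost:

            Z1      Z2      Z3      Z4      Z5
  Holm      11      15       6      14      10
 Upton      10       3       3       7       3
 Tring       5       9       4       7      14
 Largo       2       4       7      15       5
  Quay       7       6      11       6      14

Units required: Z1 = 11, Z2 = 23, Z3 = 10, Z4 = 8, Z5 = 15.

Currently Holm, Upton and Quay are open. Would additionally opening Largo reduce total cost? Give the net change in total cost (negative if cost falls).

Current service cost with {Holm, Upton, Quay}: 269.
Adding Largo: each office re-picks its cheapest; new service cost 214, saving 55.
Extra fixed cost: 28. Net change = 28 − 55 = -27.
(Totals: 1015 → 988.)

Yes — net change −27 (cost falls by 27).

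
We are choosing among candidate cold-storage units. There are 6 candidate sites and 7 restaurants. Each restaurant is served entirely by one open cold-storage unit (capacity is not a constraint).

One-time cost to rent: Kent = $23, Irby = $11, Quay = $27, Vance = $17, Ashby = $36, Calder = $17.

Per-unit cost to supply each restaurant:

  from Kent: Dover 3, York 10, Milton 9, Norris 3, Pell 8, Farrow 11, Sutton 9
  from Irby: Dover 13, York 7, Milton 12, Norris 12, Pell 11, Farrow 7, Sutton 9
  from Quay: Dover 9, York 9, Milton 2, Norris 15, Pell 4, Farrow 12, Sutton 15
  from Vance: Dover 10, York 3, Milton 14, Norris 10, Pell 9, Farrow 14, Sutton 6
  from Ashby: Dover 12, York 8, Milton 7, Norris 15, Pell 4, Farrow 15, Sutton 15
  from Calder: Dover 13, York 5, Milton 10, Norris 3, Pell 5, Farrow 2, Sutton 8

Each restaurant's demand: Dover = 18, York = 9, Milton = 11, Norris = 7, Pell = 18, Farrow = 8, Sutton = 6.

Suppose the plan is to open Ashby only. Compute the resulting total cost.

Total cost: 788

Each restaurant is assigned to its cheapest site among the open ones.
{Ashby}: Dover→Ashby 12·18=216, York→Ashby 8·9=72, Milton→Ashby 7·11=77, Norris→Ashby 15·7=105, Pell→Ashby 4·18=72, Farrow→Ashby 15·8=120, Sutton→Ashby 15·6=90. Service 752; fixed 36; total 788.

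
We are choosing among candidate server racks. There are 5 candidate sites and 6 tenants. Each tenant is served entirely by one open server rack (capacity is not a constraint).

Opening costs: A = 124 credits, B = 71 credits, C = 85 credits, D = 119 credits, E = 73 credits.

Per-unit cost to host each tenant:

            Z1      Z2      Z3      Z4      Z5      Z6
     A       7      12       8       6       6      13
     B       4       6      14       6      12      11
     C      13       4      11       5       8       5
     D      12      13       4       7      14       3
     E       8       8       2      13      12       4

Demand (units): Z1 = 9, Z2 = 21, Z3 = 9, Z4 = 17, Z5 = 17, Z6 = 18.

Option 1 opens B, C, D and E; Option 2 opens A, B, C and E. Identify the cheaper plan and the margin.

Option 2 is cheaper by 11.

Option 1: {B, C, D, E}: Z1→B 4·9=36, Z2→C 4·21=84, Z3→E 2·9=18, Z4→C 5·17=85, Z5→C 8·17=136, Z6→D 3·18=54. Service 413; fixed 348; total 761.
Option 2: {A, B, C, E}: Z1→B 4·9=36, Z2→C 4·21=84, Z3→E 2·9=18, Z4→C 5·17=85, Z5→A 6·17=102, Z6→E 4·18=72. Service 397; fixed 353; total 750.
Difference: |761 − 750| = 11.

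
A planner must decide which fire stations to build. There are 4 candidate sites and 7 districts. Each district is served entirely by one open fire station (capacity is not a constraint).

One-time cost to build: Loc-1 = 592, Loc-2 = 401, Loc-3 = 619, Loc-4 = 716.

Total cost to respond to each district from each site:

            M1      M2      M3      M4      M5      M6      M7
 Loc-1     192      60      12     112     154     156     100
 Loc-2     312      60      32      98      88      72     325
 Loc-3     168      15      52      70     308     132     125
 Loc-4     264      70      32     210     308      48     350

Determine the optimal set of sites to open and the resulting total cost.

Open Loc-1 only; minimum total cost 1378.

For any fixed open set, each district goes to its cheapest open site; total = fixed + service.
{Loc-1}: M1→Loc-1 192, M2→Loc-1 60, M3→Loc-1 12, M4→Loc-1 112, M5→Loc-1 154, M6→Loc-1 156, M7→Loc-1 100. Service 786; fixed 592; total 1378.
{Loc-2}: service 987 + fixed 401 = 1388
{Loc-3}: service 870 + fixed 619 = 1489
{Loc-1, Loc-2, Loc-3, Loc-4}: service 501 + fixed 2328 = 2829
No other subset beats 1378.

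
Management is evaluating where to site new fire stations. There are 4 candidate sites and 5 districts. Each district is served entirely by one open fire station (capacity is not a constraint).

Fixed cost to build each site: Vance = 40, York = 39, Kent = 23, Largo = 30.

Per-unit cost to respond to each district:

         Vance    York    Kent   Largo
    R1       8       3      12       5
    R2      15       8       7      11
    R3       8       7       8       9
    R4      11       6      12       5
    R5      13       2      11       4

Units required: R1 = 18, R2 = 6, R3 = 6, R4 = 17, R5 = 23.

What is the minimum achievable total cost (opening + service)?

For any fixed open set, each district goes to its cheapest open site; total = fixed + service.
{York}: R1→York 3·18=54, R2→York 8·6=48, R3→York 7·6=42, R4→York 6·17=102, R5→York 2·23=46. Service 292; fixed 39; total 331.
{York, Largo}: service 275 + fixed 69 = 344
{York, Kent}: R1→York 3·18=54, R2→Kent 7·6=42, R3→York 7·6=42, R4→York 6·17=102, R5→York 2·23=46. Service 286; fixed 62; total 348.
{Vance, York, Kent, Largo}: R1→York 3·18=54, R2→Kent 7·6=42, R3→York 7·6=42, R4→Largo 5·17=85, R5→York 2·23=46. Service 269; fixed 132; total 401.
(All 15 nonempty subsets were checked; York only is lowest.)

Minimum total cost: 331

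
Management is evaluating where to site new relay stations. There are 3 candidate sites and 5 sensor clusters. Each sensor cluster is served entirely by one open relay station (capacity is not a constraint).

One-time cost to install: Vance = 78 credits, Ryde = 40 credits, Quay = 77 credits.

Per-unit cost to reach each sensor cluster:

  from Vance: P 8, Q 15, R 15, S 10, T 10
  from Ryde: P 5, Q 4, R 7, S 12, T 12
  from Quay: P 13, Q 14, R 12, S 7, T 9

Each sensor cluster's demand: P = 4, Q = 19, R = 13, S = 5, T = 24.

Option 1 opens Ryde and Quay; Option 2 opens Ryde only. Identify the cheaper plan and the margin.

Option 1 is cheaper by 20.

Option 1: {Ryde, Quay}: P→Ryde 5·4=20, Q→Ryde 4·19=76, R→Ryde 7·13=91, S→Quay 7·5=35, T→Quay 9·24=216. Service 438; fixed 117; total 555.
Option 2: {Ryde}: P→Ryde 5·4=20, Q→Ryde 4·19=76, R→Ryde 7·13=91, S→Ryde 12·5=60, T→Ryde 12·24=288. Service 535; fixed 40; total 575.
Difference: |555 − 575| = 20.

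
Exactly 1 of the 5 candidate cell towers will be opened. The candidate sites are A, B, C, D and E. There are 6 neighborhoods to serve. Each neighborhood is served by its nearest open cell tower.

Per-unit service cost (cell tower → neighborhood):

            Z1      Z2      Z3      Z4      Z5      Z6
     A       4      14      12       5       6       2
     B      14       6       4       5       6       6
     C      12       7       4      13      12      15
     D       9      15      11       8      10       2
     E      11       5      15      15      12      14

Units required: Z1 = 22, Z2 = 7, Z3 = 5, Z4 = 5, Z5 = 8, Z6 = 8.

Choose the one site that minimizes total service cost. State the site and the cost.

With exactly 1 open, each neighborhood uses its cheapest among the chosen.
{A}: Z1→A 4·22=88, Z2→A 14·7=98, Z3→A 12·5=60, Z4→A 5·5=25, Z5→A 6·8=48, Z6→A 2·8=16. Service cost 335.
{B}: service cost 491
{D}: service cost 494
Among all 5 size-1 choices, {A} is lowest.

Choose A only; total service cost 335.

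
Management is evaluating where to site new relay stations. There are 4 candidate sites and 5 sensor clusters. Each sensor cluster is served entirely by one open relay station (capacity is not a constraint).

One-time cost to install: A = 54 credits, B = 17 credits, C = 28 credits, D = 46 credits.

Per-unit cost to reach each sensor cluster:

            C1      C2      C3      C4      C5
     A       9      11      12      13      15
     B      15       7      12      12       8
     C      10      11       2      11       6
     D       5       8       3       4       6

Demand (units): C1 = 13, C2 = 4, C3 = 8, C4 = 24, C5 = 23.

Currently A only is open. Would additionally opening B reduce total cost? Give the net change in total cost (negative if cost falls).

Current service cost with {A}: 914.
Adding B: each sensor cluster re-picks its cheapest; new service cost 713, saving 201.
Extra fixed cost: 17. Net change = 17 − 201 = -184.
(Totals: 968 → 784.)

Yes — net change −184 (cost falls by 184).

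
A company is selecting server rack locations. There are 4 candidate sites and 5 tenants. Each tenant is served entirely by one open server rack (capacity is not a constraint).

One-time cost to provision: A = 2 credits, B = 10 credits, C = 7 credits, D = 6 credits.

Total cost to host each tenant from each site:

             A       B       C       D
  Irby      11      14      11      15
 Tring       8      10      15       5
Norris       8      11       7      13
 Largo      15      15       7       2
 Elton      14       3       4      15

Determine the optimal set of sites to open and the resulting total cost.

Open C and D; minimum total cost 42.

For any fixed open set, each tenant goes to its cheapest open site; total = fixed + service.
{C, D}: Irby→C 11, Tring→D 5, Norris→C 7, Largo→D 2, Elton→C 4. Service 29; fixed 13; total 42.
{A, C, D}: service 29 + fixed 15 = 44
{A, C}: service 37 + fixed 9 = 46
{A, B, C, D}: service 28 + fixed 25 = 53
No other subset beats 42.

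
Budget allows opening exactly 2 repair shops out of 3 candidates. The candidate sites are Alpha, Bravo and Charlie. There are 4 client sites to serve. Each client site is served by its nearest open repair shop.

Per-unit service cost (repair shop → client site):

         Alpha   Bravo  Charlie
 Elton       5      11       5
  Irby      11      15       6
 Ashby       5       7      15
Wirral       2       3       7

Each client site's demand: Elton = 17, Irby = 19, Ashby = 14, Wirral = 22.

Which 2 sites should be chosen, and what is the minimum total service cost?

Choose Alpha and Charlie; total service cost 313.

With exactly 2 open, each client site uses its cheapest among the chosen.
{Alpha, Charlie}: Elton→Alpha 5·17=85, Irby→Charlie 6·19=114, Ashby→Alpha 5·14=70, Wirral→Alpha 2·22=44. Service cost 313.
{Bravo, Charlie}: service cost 363
{Alpha, Bravo}: service cost 408
Among all 3 size-2 choices, {Alpha, Charlie} is lowest.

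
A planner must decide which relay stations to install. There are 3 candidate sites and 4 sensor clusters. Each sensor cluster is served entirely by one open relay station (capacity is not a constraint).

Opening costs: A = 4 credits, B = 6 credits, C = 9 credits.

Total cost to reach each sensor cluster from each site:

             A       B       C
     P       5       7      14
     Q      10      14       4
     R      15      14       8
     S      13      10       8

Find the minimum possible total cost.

Minimum total cost: 38

For any fixed open set, each sensor cluster goes to its cheapest open site; total = fixed + service.
{A, C}: P→A 5, Q→C 4, R→C 8, S→C 8. Service 25; fixed 13; total 38.
{B, C}: service 27 + fixed 15 = 42
{C}: P→C 14, Q→C 4, R→C 8, S→C 8. Service 34; fixed 9; total 43.
{A, B, C}: service 25 + fixed 19 = 44
No other subset beats 38.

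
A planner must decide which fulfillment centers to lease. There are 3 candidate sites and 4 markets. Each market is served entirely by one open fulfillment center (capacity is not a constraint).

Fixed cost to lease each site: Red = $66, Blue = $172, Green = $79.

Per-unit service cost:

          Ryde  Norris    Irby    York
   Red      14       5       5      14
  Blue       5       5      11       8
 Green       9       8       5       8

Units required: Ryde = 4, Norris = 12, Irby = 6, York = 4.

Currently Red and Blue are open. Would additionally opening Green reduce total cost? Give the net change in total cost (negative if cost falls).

Current service cost with {Red, Blue}: 142.
Adding Green: each market re-picks its cheapest; new service cost 142, saving 0.
Extra fixed cost: 79. Net change = 79 − 0 = 79.
(Totals: 380 → 459.)

No — net change +79 (cost rises by 79).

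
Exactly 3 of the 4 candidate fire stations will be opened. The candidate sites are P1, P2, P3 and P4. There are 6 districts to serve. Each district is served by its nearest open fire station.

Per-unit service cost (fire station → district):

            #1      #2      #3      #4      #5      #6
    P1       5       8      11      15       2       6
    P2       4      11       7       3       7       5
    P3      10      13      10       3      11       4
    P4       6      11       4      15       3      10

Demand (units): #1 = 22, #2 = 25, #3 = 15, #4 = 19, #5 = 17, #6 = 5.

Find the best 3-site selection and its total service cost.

Choose P1, P2 and P4; total service cost 464.

With exactly 3 open, each district uses its cheapest among the chosen.
{P1, P2, P4}: #1→P2 4·22=88, #2→P1 8·25=200, #3→P4 4·15=60, #4→P2 3·19=57, #5→P1 2·17=34, #6→P2 5·5=25. Service cost 464.
{P1, P3, P4}: service cost 481
{P1, P2, P3}: service cost 504
Among all 4 size-3 choices, {P1, P2, P4} is lowest.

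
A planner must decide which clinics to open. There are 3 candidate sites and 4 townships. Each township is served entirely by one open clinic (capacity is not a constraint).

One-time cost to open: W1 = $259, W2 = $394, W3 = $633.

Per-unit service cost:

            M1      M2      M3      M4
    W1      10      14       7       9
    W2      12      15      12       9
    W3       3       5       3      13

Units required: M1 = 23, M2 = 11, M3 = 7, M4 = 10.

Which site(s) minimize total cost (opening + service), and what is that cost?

Open W1 only; minimum total cost 782.

For any fixed open set, each township goes to its cheapest open site; total = fixed + service.
{W1}: M1→W1 10·23=230, M2→W1 14·11=154, M3→W1 7·7=49, M4→W1 9·10=90. Service 523; fixed 259; total 782.
{W3}: service 275 + fixed 633 = 908
{W2}: M1→W2 12·23=276, M2→W2 15·11=165, M3→W2 12·7=84, M4→W2 9·10=90. Service 615; fixed 394; total 1009.
{W1, W2, W3}: service 235 + fixed 1286 = 1521
No other subset beats 782.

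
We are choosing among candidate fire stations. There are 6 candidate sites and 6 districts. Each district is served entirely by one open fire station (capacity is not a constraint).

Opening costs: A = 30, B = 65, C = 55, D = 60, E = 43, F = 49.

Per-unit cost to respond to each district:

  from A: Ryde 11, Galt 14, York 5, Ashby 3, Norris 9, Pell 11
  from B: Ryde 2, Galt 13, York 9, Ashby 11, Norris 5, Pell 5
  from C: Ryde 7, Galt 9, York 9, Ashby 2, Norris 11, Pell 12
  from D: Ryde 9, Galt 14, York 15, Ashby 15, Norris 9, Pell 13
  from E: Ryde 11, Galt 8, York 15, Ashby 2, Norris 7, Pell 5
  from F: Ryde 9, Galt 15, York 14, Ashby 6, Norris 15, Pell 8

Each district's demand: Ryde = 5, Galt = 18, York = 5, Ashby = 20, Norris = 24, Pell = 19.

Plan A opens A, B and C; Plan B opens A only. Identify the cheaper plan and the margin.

Plan A is cheaper by 245.

Plan A: {A, B, C}: Ryde→B 2·5=10, Galt→C 9·18=162, York→A 5·5=25, Ashby→C 2·20=40, Norris→B 5·24=120, Pell→B 5·19=95. Service 452; fixed 150; total 602.
Plan B: {A}: Ryde→A 11·5=55, Galt→A 14·18=252, York→A 5·5=25, Ashby→A 3·20=60, Norris→A 9·24=216, Pell→A 11·19=209. Service 817; fixed 30; total 847.
Difference: |602 − 847| = 245.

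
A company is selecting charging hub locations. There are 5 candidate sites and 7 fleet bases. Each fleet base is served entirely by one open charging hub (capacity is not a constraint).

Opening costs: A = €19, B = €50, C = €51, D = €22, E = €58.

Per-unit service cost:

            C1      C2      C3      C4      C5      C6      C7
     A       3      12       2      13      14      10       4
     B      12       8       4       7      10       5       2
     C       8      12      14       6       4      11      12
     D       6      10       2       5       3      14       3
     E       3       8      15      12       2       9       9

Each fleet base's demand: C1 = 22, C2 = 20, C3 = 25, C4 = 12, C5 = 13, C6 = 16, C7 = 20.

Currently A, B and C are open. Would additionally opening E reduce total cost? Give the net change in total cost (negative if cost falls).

Current service cost with {A, B, C}: 520.
Adding E: each fleet base re-picks its cheapest; new service cost 494, saving 26.
Extra fixed cost: 58. Net change = 58 − 26 = 32.
(Totals: 640 → 672.)

No — net change +32 (cost rises by 32).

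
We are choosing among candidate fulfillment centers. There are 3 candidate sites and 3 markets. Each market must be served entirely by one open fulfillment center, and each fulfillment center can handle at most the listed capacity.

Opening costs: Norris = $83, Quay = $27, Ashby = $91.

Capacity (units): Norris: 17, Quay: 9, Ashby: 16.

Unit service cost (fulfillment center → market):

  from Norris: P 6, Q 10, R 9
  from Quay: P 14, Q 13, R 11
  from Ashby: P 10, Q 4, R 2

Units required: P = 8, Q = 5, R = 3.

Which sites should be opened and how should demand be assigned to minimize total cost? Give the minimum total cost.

Minimum total cost: 197

Open {Ashby}: P→Ashby 10·8=80, Q→Ashby 4·5=20, R→Ashby 2·3=6.
Loads: Ashby carries 16/16. Service 106; fixed 91; total 197.
Next best feasible plan costs 208.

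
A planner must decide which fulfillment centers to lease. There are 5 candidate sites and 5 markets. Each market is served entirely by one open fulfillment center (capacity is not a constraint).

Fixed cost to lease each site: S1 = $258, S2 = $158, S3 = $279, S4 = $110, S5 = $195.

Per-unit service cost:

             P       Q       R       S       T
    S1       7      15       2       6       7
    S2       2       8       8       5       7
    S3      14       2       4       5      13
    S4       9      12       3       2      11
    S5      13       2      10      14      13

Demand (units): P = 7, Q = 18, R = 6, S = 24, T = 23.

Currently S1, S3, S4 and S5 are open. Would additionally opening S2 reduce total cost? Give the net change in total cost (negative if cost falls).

Current service cost with {S1, S3, S4, S5}: 306.
Adding S2: each market re-picks its cheapest; new service cost 271, saving 35.
Extra fixed cost: 158. Net change = 158 − 35 = 123.
(Totals: 1148 → 1271.)

No — net change +123 (cost rises by 123).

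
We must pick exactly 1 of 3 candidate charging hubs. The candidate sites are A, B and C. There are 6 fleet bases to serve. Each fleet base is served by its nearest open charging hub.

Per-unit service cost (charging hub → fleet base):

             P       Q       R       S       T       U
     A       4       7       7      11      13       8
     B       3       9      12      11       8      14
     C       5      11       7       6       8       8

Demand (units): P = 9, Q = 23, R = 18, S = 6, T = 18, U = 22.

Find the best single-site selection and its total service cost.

With exactly 1 open, each fleet base uses its cheapest among the chosen.
{C}: P→C 5·9=45, Q→C 11·23=253, R→C 7·18=126, S→C 6·6=36, T→C 8·18=144, U→C 8·22=176. Service cost 780.
{A}: service cost 799
{B}: service cost 968
Among all 3 size-1 choices, {C} is lowest.

Choose C only; total service cost 780.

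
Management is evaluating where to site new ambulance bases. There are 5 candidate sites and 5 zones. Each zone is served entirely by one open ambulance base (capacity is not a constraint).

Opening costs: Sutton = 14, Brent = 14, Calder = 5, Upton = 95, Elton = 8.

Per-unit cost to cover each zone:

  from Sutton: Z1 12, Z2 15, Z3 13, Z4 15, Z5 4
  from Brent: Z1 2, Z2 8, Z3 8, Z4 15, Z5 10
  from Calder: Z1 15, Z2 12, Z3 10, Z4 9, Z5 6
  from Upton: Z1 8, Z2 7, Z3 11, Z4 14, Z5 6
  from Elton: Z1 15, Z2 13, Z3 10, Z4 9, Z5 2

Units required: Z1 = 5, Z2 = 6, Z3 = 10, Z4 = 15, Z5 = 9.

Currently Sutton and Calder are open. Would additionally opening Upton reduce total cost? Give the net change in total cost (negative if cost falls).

No — net change +45 (cost rises by 45).

Current service cost with {Sutton, Calder}: 403.
Adding Upton: each zone re-picks its cheapest; new service cost 353, saving 50.
Extra fixed cost: 95. Net change = 95 − 50 = 45.
(Totals: 422 → 467.)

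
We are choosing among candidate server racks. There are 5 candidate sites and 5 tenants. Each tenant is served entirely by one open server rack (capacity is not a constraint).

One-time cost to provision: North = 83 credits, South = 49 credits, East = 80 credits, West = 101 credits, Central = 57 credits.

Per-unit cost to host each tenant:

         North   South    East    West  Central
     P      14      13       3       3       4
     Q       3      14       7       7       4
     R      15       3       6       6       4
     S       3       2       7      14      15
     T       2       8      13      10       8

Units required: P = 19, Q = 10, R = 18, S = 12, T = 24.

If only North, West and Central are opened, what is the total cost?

Total cost: 484

Each tenant is assigned to its cheapest site among the open ones.
{North, West, Central}: P→West 3·19=57, Q→North 3·10=30, R→Central 4·18=72, S→North 3·12=36, T→North 2·24=48. Service 243; fixed 241; total 484.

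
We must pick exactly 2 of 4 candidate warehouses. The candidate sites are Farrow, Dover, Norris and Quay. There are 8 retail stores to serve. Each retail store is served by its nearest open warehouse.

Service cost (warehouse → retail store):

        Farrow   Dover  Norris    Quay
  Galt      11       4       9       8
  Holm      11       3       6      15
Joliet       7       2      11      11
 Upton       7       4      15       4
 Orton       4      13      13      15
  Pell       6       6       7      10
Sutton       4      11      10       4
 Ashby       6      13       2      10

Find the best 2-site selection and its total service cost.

With exactly 2 open, each retail store uses its cheapest among the chosen.
{Farrow, Dover}: Galt→Dover 4, Holm→Dover 3, Joliet→Dover 2, Upton→Dover 4, Orton→Farrow 4, Pell→Farrow 6, Sutton→Farrow 4, Ashby→Farrow 6. Service cost 33.
{Dover, Norris}: service cost 44
{Farrow, Norris}: service cost 45
Among all 6 size-2 choices, {Farrow, Dover} is lowest.

Choose Farrow and Dover; total service cost 33.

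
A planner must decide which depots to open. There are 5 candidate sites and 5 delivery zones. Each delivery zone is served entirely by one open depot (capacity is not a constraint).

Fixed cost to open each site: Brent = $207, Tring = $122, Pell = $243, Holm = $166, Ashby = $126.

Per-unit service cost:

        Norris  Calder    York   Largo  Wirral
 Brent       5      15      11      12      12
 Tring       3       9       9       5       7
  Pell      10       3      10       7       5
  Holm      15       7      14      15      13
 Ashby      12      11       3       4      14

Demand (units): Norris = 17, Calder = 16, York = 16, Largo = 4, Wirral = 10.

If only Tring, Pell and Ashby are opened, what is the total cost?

Each delivery zone is assigned to its cheapest site among the open ones.
{Tring, Pell, Ashby}: Norris→Tring 3·17=51, Calder→Pell 3·16=48, York→Ashby 3·16=48, Largo→Ashby 4·4=16, Wirral→Pell 5·10=50. Service 213; fixed 491; total 704.

Total cost: 704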